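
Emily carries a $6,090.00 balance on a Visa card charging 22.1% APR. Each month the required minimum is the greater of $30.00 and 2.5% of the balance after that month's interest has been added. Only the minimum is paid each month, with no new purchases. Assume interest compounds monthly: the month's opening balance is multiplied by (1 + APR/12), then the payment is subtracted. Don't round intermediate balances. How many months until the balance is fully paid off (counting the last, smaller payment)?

303 months

Monthly rate r = 22.1%/12 = 1.84167% = 0.0184167.
While 2.5% of the post-interest balance exceeds $30.00, each month B ← (B·(1+r))·(1 − 0.025), i.e. B shrinks by the factor (1+r)·0.975 = 0.99296.
This holds for months 1–233. Entering month 234 the balance is $1,173.10; 2.5% of the post-interest balance is now below $30.00, so the flat $30.00 minimum applies from here.
From month 234 a fixed $30.00 at rate r clears $1,173.10 in 70 more payments. Total: 233 + 70 = 303 months.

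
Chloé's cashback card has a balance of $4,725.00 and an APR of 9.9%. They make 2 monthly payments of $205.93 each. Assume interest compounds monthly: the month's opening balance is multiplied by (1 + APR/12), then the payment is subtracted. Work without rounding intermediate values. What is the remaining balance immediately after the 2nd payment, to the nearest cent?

$4,389.73

Monthly rate r = 9.9%/12 = 0.825% = 0.00825.
Each month: B ← B·(1+r) − $205.93.
Month 1: interest $38.98; balance after payment $4,558.05.
Month 2: interest $37.60; balance after payment $4,389.73.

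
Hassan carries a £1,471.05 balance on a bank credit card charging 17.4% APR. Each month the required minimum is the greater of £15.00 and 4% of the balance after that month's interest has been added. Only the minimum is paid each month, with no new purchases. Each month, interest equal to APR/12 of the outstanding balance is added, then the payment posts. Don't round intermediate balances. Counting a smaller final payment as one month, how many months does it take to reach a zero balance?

Monthly rate r = 17.4%/12 = 1.45% = 0.0145.
While 4% of the post-interest balance exceeds £15.00, each month B ← (B·(1+r))·(1 − 0.04), i.e. B shrinks by the factor (1+r)·0.96 = 0.97392.
This holds for months 1–53. Entering month 54 the balance is £362.54; 4% of the post-interest balance is now below £15.00, so the flat £15.00 minimum applies from here.
From month 54 a fixed £15.00 at rate r clears £362.54 in 30 more payments. Total: 53 + 30 = 83 months.

83 months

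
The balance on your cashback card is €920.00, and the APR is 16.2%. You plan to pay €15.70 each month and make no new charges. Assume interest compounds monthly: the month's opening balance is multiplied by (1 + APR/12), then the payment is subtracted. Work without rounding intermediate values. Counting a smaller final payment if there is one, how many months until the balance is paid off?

117 payments

Monthly rate r = 16.2%/12 = 1.35% = 0.0135.
Recurrence: B ← B·(1+r) − €15.70.
Month 1: interest €12.42; balance after payment €916.72.
Month 2: interest €12.38; balance after payment €913.40.
Closed form: n = −ln(1 − rB₀/P)/ln(1+r) = −ln(0.20892)/ln(1.0135) ≈ 116.768, so the balance reaches zero during payment 117.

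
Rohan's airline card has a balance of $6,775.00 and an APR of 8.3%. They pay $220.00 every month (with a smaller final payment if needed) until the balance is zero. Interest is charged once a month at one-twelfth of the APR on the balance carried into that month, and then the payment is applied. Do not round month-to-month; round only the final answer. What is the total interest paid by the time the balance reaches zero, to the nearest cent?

Monthly rate r = 8.3%/12 = 0.691667% = 0.00691667.
Payoff takes n = ⌈−ln(1 − rB₀/P)/ln(1+r)⌉ = ⌈34.750⌉ = 35 payments; the last is $165.23.
Total paid = 34·$220.00 + $165.23 = $7,645.23.
Total interest = total paid − principal = $7,645.23 − $6,775.00 = $870.23.

$870.23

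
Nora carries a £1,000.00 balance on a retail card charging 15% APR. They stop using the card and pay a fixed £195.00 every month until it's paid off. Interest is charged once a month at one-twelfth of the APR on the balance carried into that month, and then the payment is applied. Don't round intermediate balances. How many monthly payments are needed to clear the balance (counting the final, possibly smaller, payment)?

Monthly rate r = 15%/12 = 1.25% = 0.0125.
Recurrence: B ← B·(1+r) − £195.00.
Month 1: interest £12.50; balance after payment £817.50.
Month 2: interest £10.22; balance after payment £632.72.
Month 3: interest £7.91; balance after payment £445.63.
Month 4: interest £5.57; balance after payment £256.20.
Month 5: interest £3.20; balance after payment £64.40.
Month 6: interest £0.81; balance after payment £0.00.

6 months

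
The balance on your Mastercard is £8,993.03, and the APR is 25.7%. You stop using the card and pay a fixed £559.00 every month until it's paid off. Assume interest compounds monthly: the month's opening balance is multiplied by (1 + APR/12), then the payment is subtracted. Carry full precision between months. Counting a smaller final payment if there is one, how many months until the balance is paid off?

Monthly rate r = 25.7%/12 = 2.14167% = 0.0214167.
Recurrence: B ← B·(1+r) − £559.00.
Month 1: interest £192.60; balance after payment £8,626.63.
Month 2: interest £184.75; balance after payment £8,252.38.
Closed form: n = −ln(1 − rB₀/P)/ln(1+r) = −ln(0.65545)/ln(1.02142) ≈ 19.935, so the balance reaches zero during payment 20.

20 months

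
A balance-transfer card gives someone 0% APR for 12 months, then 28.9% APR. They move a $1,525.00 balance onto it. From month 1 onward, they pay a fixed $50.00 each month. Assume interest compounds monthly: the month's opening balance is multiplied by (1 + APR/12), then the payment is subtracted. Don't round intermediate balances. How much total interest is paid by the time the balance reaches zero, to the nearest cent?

$314.21

Promo months 1–12 at r₀ = 0%/12 = 0; months 13+ at r₁ = 28.9%/12 = 0.0240833.
After month 12 (no interest yet): B = $1,525.00 − 12·$50.00 = $925.00.
Then at r₁ with $50.00/mo: n₂ = −ln(1 − r₁·B/P)/ln(1+r₁) ≈ 24.78 → 25 more payments.
Total paid = 36·$50.00 + $39.21 = $1,839.21; interest = $1,839.21 − $1,525.00 = $314.21.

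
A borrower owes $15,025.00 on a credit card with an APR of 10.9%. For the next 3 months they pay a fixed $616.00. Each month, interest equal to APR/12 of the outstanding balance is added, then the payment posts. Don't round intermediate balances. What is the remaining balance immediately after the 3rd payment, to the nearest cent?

$13,573.32

Monthly rate r = 10.9%/12 = 0.908333% = 0.00908333.
Each month: B ← B·(1+r) − $616.00.
Month 1: interest $136.48; balance after payment $14,545.48.
Month 2: interest $132.12; balance after payment $14,061.60.
Month 3: interest $127.73; balance after payment $13,573.32.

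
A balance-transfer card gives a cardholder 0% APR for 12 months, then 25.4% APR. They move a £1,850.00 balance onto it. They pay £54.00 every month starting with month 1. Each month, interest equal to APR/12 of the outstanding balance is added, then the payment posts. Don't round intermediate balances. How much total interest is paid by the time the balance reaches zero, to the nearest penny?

£440.53

Promo months 1–12 at r₀ = 0%/12 = 0; months 13+ at r₁ = 25.4%/12 = 0.0211667.
After month 12 (no interest yet): B = £1,850.00 − 12·£54.00 = £1,202.00.
Then at r₁ with £54.00/mo: n₂ = −ln(1 − r₁·B/P)/ln(1+r₁) ≈ 30.41 → 31 more payments.
Total paid = 42·£54.00 + £22.53 = £2,290.53; interest = £2,290.53 − £1,850.00 = £440.53.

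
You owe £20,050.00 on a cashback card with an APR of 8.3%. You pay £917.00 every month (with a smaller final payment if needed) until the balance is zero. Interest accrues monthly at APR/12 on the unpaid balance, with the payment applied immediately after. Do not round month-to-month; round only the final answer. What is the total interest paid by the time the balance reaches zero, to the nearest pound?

Monthly rate r = 8.3%/12 = 0.691667% = 0.00691667.
Payoff takes n = ⌈−ln(1 − rB₀/P)/ln(1+r)⌉ = ⌈23.788⌉ = 24 payments; the last is £723.31.
Total paid = 23·£917.00 + £723.31 = £21,814.31.
Total interest = total paid − principal = £21,814.31 − £20,050.00 = £1,764.31.

£1,764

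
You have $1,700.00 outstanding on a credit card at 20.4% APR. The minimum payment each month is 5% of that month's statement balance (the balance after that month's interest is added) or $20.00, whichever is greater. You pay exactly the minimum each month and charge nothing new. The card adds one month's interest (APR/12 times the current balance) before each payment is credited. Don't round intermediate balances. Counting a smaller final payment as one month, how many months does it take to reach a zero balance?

67 months

Monthly rate r = 20.4%/12 = 1.7% = 0.017.
While 5% of the post-interest balance exceeds $20.00, each month B ← (B·(1+r))·(1 − 0.05), i.e. B shrinks by the factor (1+r)·0.95 = 0.96615.
This holds for months 1–43. Entering month 44 the balance is $386.69; 5% of the post-interest balance is now below $20.00, so the flat $20.00 minimum applies from here.
From month 44 a fixed $20.00 at rate r clears $386.69 in 24 more payments. Total: 43 + 24 = 67 months.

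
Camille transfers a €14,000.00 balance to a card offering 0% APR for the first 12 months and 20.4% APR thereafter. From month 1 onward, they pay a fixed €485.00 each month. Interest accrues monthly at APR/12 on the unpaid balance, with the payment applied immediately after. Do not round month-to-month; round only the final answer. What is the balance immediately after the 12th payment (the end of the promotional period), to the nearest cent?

€8,180.00

Promo months 1–12 at r₀ = 0%/12 = 0; months 13+ at r₁ = 20.4%/12 = 0.017.
After month 12 (no interest yet): B = €14,000.00 − 12·€485.00 = €8,180.00.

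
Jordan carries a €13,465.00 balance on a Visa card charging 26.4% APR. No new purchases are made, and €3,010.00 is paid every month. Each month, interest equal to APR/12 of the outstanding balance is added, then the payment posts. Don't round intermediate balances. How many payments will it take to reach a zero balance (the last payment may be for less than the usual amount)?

5 payments

Monthly rate r = 26.4%/12 = 2.2% = 0.022.
Recurrence: B ← B·(1+r) − €3,010.00.
Month 1: interest €296.23; balance after payment €10,751.23.
Month 2: interest €236.53; balance after payment €7,977.76.
Month 3: interest €175.51; balance after payment €5,143.27.
Month 4: interest €113.15; balance after payment €2,246.42.
Month 5: interest €49.42; balance after payment €0.00.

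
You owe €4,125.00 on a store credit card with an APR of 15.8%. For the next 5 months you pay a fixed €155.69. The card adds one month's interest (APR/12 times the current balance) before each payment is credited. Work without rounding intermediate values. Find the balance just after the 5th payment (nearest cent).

Monthly rate r = 15.8%/12 = 1.31667% = 0.0131667.
Each month: B ← B·(1+r) − €155.69.
Month 1: interest €54.31; balance after payment €4,023.62.
Month 2: interest €52.98; balance after payment €3,920.91.
Month 3: interest €51.63; balance after payment €3,816.85.
Month 4: interest €50.26; balance after payment €3,711.41.
Month 5: interest €48.87; balance after payment €3,604.59.

€3,604.59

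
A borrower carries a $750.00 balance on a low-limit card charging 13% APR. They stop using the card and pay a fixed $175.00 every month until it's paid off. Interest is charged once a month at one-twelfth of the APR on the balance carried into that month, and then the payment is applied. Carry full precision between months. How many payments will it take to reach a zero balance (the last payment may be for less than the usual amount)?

Monthly rate r = 13%/12 = 1.08333% = 0.0108333.
Recurrence: B ← B·(1+r) − $175.00.
Month 1: interest $8.12; balance after payment $583.12.
Month 2: interest $6.32; balance after payment $414.44.
Month 3: interest $4.49; balance after payment $243.93.
Month 4: interest $2.64; balance after payment $71.57.
Month 5: interest $0.78; balance after payment $0.00.

5 payments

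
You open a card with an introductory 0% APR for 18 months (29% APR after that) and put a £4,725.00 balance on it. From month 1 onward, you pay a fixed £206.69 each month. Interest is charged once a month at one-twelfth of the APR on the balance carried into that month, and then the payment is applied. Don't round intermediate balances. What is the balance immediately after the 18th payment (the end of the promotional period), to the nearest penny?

£1,004.58

Promo months 1–18 at r₀ = 0%/12 = 0; months 19+ at r₁ = 29%/12 = 0.0241667.
After month 18 (no interest yet): B = £4,725.00 − 18·£206.69 = £1,004.58.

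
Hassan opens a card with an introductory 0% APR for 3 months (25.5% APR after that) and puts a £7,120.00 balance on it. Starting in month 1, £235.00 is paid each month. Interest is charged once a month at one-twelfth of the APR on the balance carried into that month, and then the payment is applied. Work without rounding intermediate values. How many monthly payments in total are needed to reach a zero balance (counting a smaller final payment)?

45 payments

Promo months 1–3 at r₀ = 0%/12 = 0; months 4+ at r₁ = 25.5%/12 = 0.02125.
After month 3 (no interest yet): B = £7,120.00 − 3·£235.00 = £6,415.00.
Then at r₁ with £235.00/mo: n₂ = −ln(1 − r₁·B/P)/ln(1+r₁) ≈ 41.26 → 42 more payments.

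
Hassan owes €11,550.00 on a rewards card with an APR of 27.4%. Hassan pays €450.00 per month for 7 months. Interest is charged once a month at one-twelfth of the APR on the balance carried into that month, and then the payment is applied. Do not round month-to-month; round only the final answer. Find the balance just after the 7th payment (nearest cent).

Monthly rate r = 27.4%/12 = 2.28333% = 0.0228333.
Each month: B ← B·(1+r) − €450.00.
Month 1: interest €263.72; balance after payment €11,363.73.
Month 2: interest €259.47; balance after payment €11,173.20.
Month 3: interest €255.12; balance after payment €10,978.32.
Month 4: interest €250.67; balance after payment €10,778.99.
Month 5: interest €246.12; balance after payment €10,575.11.
Month 6: interest €241.47; balance after payment €10,366.57.
Month 7: interest €236.70; balance after payment €10,153.28.

€10,153.28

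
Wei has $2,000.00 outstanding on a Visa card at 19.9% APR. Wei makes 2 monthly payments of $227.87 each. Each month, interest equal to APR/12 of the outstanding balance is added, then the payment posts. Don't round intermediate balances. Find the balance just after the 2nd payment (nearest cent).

Monthly rate r = 19.9%/12 = 1.65833% = 0.0165833.
Each month: B ← B·(1+r) − $227.87.
Month 1: interest $33.17; balance after payment $1,805.30.
Month 2: interest $29.94; balance after payment $1,607.36.

$1,607.36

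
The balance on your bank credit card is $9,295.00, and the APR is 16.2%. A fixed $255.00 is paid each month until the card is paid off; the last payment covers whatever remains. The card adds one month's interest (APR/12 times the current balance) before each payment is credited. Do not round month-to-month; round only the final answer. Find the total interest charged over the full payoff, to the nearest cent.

Monthly rate r = 16.2%/12 = 1.35% = 0.0135.
Payoff takes n = ⌈−ln(1 − rB₀/P)/ln(1+r)⌉ = ⌈50.519⌉ = 51 payments; the last is $132.84.
Total paid = 50·$255.00 + $132.84 = $12,882.84.
Total interest = total paid − principal = $12,882.84 − $9,295.00 = $3,587.84.

$3,587.84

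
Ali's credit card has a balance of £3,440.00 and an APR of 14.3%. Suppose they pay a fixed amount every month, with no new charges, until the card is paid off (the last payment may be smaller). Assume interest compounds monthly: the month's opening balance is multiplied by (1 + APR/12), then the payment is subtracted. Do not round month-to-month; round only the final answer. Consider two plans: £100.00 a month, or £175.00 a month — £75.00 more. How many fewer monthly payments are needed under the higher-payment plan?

22 fewer payments

Monthly rate r = 14.3%/12 = 1.19167% = 0.0119167.
At £100.00/mo: n = ⌈−ln(1 − rB₀/P)/ln(1+r)⌉ = 45 payments (last £53.21); total interest = total paid − £3,440.00 = £1,013.21.
At £175.00/mo: 23 payments (last £93.02); total interest £503.02.
Payments saved = 45 − 23 = 22.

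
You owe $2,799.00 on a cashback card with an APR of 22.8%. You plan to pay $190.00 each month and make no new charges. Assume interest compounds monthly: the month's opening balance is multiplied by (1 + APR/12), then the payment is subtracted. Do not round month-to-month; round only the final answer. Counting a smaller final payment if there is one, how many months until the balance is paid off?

Monthly rate r = 22.8%/12 = 1.9% = 0.019.
Recurrence: B ← B·(1+r) − $190.00.
Month 1: interest $53.18; balance after payment $2,662.18.
Month 2: interest $50.58; balance after payment $2,522.76.
Closed form: n = −ln(1 − rB₀/P)/ln(1+r) = −ln(0.7201)/ln(1.019) ≈ 17.446, so the balance reaches zero during payment 18.

18 months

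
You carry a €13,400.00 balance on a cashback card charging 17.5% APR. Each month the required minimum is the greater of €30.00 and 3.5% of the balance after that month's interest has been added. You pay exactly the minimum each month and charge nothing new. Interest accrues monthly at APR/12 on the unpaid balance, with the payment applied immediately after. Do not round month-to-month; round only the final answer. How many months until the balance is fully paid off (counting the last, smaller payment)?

168 months

Monthly rate r = 17.5%/12 = 1.45833% = 0.0145833.
While 3.5% of the post-interest balance exceeds €30.00, each month B ← (B·(1+r))·(1 − 0.035), i.e. B shrinks by the factor (1+r)·0.965 = 0.97907.
This holds for months 1–131. Entering month 132 the balance is €839.22; 3.5% of the post-interest balance is now below €30.00, so the flat €30.00 minimum applies from here.
From month 132 a fixed €30.00 at rate r clears €839.22 in 37 more payments. Total: 131 + 37 = 168 months.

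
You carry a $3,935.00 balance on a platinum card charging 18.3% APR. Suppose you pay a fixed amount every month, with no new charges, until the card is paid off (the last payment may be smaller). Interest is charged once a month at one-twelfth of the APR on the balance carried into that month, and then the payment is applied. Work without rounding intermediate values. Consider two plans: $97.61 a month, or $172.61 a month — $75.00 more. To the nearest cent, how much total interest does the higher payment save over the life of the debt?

$1,280.18

Monthly rate r = 18.3%/12 = 1.525% = 0.01525.
At $97.61/mo: n = ⌈−ln(1 − rB₀/P)/ln(1+r)⌉ = 64 payments (last $2.89); total interest = total paid − $3,935.00 = $2,217.32.
At $172.61/mo: 29 payments (last $39.06); total interest $937.14.
Interest saved = $2,217.32 − $937.14 = $1,280.18.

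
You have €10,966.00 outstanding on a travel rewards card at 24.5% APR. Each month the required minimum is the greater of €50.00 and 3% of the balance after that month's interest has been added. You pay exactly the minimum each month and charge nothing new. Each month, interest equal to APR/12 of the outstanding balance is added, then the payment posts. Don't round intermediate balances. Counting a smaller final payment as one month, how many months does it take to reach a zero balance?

Monthly rate r = 24.5%/12 = 2.04167% = 0.0204167.
While 3% of the post-interest balance exceeds €50.00, each month B ← (B·(1+r))·(1 − 0.03), i.e. B shrinks by the factor (1+r)·0.97 = 0.9898.
This holds for months 1–186. Entering month 187 the balance is €1,630.10; 3% of the post-interest balance is now below €50.00, so the flat €50.00 minimum applies from here.
From month 187 a fixed €50.00 at rate r clears €1,630.10 in 55 more payments. Total: 186 + 55 = 241 months.

241 months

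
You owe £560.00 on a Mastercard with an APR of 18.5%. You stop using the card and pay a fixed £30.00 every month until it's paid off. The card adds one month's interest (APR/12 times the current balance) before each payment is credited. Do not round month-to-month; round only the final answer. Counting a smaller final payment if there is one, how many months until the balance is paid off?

23 payments

Monthly rate r = 18.5%/12 = 1.54167% = 0.0154167.
Recurrence: B ← B·(1+r) − £30.00.
Month 1: interest £8.63; balance after payment £538.63.
Month 2: interest £8.30; balance after payment £516.94.
Closed form: n = −ln(1 − rB₀/P)/ln(1+r) = −ln(0.71222)/ln(1.01542) ≈ 22.182, so the balance reaches zero during payment 23.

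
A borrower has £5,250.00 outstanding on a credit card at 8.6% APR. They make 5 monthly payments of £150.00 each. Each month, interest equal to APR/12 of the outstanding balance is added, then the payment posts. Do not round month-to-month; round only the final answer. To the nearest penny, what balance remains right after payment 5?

£4,680.01

Monthly rate r = 8.6%/12 = 0.716667% = 0.00716667.
Each month: B ← B·(1+r) − £150.00.
Month 1: interest £37.62; balance after payment £5,137.62.
Month 2: interest £36.82; balance after payment £5,024.44.
Month 3: interest £36.01; balance after payment £4,910.45.
Month 4: interest £35.19; balance after payment £4,795.64.
Month 5: interest £34.37; balance after payment £4,680.01.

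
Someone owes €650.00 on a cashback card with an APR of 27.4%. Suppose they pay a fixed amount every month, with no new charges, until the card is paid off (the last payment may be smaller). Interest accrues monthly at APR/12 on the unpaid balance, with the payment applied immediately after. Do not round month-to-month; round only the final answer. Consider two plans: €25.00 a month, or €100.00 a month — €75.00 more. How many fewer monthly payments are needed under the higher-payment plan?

Monthly rate r = 27.4%/12 = 2.28333% = 0.0228333.
At €25.00/mo: n = ⌈−ln(1 − rB₀/P)/ln(1+r)⌉ = 40 payments (last €22.28); total interest = total paid − €650.00 = €347.28.
At €100.00/mo: 8 payments (last €11.73); total interest €61.73.
Payments saved = 40 − 8 = 32.

32 fewer payments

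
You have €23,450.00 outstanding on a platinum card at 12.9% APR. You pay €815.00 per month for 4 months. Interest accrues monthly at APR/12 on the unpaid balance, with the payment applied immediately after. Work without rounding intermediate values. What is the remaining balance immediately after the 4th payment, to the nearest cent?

Monthly rate r = 12.9%/12 = 1.075% = 0.01075.
Each month: B ← B·(1+r) − €815.00.
Month 1: interest €252.09; balance after payment €22,887.09.
Month 2: interest €246.04; balance after payment €22,318.12.
Month 3: interest €239.92; balance after payment €21,743.04.
Month 4: interest €233.74; balance after payment €21,161.78.

€21,161.78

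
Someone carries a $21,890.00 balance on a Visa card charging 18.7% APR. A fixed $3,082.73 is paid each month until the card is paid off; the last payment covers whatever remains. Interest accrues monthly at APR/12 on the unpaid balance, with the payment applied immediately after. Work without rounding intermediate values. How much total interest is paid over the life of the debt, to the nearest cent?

$1,494.68

Monthly rate r = 18.7%/12 = 1.55833% = 0.0155833.
Payoff takes n = ⌈−ln(1 − rB₀/P)/ln(1+r)⌉ = ⌈7.584⌉ = 8 payments; the last is $1,805.57.
Total paid = 7·$3,082.73 + $1,805.57 = $23,384.68.
Total interest = total paid − principal = $23,384.68 − $21,890.00 = $1,494.68.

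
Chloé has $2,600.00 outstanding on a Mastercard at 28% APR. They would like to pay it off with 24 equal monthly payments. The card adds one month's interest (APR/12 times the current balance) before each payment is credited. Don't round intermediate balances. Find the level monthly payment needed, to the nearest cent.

Monthly rate r = 28%/12 = 2.33333% = 0.0233333.
Level-payment amortization: P = B₀·r / (1 − (1+r)^(−n)) = 2600.00·0.0233333 / (1 − 1.02333^(−24)).
Denominator 1 − (1+r)^(−24) = 0.425104245.
P = 60.6667 / 0.425104245 ≈ 142.71.

$142.71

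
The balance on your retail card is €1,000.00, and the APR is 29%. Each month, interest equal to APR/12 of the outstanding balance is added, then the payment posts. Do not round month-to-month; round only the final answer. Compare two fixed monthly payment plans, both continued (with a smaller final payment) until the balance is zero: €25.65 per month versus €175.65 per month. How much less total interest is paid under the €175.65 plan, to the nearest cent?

€1,972.56

Monthly rate r = 29%/12 = 2.41667% = 0.0241667.
At €25.65/mo: n = ⌈−ln(1 − rB₀/P)/ln(1+r)⌉ = 120 payments (last €9.33); total interest = total paid − €1,000.00 = €2,061.68.
At €175.65/mo: 7 payments (last €35.22); total interest €89.12.
Interest saved = €2,061.68 − €89.12 = €1,972.56.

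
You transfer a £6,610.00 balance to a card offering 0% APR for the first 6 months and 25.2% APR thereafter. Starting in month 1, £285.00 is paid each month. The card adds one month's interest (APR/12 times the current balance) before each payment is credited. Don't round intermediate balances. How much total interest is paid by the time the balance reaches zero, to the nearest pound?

£1,243

Promo months 1–6 at r₀ = 0%/12 = 0; months 7+ at r₁ = 25.2%/12 = 0.021.
After month 6 (no interest yet): B = £6,610.00 − 6·£285.00 = £4,900.00.
Then at r₁ with £285.00/mo: n₂ = −ln(1 − r₁·B/P)/ln(1+r₁) ≈ 21.55 → 22 more payments.
Total paid = 27·£285.00 + £158.43 = £7,853.43; interest = £7,853.43 − £6,610.00 = £1,243.43.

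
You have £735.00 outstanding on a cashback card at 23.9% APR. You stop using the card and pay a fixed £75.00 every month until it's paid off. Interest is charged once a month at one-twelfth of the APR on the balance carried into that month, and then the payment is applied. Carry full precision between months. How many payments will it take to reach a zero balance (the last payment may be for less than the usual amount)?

Monthly rate r = 23.9%/12 = 1.99167% = 0.0199167.
Recurrence: B ← B·(1+r) − £75.00.
Month 1: interest £14.64; balance after payment £674.64.
Month 2: interest £13.44; balance after payment £613.08.
Closed form: n = −ln(1 − rB₀/P)/ln(1+r) = −ln(0.80482)/ln(1.01992) ≈ 11.011, so the balance reaches zero during payment 12.

12 months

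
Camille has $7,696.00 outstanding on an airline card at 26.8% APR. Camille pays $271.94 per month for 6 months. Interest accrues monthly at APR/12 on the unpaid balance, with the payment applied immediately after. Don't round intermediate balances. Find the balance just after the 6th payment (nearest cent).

$7,061.09

Monthly rate r = 26.8%/12 = 2.23333% = 0.0223333.
Each month: B ← B·(1+r) − $271.94.
Month 1: interest $171.88; balance after payment $7,595.94.
Month 2: interest $169.64; balance after payment $7,493.64.
Month 3: interest $167.36; balance after payment $7,389.06.
Month 4: interest $165.02; balance after payment $7,282.14.
Month 5: interest $162.63; balance after payment $7,172.83.
Month 6: interest $160.19; balance after payment $7,061.09.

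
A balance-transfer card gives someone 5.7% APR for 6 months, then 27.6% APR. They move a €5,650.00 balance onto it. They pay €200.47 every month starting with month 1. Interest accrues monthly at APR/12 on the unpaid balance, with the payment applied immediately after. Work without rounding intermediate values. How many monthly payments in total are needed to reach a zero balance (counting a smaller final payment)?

Promo months 1–6 at r₀ = 5.7%/12 = 0.00475; months 7+ at r₁ = 27.6%/12 = 0.023.
After month 6: iterate B ← B·(1+r₀) − €200.47 for 6 months → €4,595.76.
Then at r₁ with €200.47/mo: n₂ = −ln(1 − r₁·B/P)/ln(1+r₁) ≈ 32.95 → 33 more payments.

39 months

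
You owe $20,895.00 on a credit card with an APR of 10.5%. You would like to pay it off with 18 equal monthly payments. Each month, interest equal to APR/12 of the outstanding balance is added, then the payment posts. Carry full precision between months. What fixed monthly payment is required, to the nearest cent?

$1,259.71

Monthly rate r = 10.5%/12 = 0.875% = 0.00875.
Level-payment amortization: P = B₀·r / (1 − (1+r)^(−n)) = 20895.00·0.00875 / (1 − 1.00875^(−18)).
Denominator 1 − (1+r)^(−18) = 0.145137747.
P = 182.831 / 0.145137747 ≈ 1259.71.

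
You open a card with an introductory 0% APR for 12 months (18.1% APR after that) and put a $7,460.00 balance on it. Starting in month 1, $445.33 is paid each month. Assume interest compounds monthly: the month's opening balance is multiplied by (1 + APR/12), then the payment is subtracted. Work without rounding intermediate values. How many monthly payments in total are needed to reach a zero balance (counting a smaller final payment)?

17 payments

Promo months 1–12 at r₀ = 0%/12 = 0; months 13+ at r₁ = 18.1%/12 = 0.0150833.
After month 12 (no interest yet): B = $7,460.00 − 12·$445.33 = $2,116.04.
Then at r₁ with $445.33/mo: n₂ = −ln(1 − r₁·B/P)/ln(1+r₁) ≈ 4.97 → 5 more payments.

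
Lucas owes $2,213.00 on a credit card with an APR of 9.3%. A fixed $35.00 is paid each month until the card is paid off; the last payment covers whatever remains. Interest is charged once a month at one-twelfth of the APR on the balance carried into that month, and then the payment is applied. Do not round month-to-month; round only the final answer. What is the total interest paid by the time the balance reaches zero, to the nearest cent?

Monthly rate r = 9.3%/12 = 0.775% = 0.00775.
Payoff takes n = ⌈−ln(1 − rB₀/P)/ln(1+r)⌉ = ⌈87.225⌉ = 88 payments; the last is $7.89.
Total paid = 87·$35.00 + $7.89 = $3,052.89.
Total interest = total paid − principal = $3,052.89 − $2,213.00 = $839.89.

$839.89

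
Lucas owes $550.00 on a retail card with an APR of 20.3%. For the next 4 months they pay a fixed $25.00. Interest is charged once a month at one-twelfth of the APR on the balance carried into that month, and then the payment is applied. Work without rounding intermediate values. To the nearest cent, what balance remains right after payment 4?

$485.61

Monthly rate r = 20.3%/12 = 1.69167% = 0.0169167.
Each month: B ← B·(1+r) − $25.00.
Month 1: interest $9.30; balance after payment $534.30.
Month 2: interest $9.04; balance after payment $518.34.
Month 3: interest $8.77; balance after payment $502.11.
Month 4: interest $8.49; balance after payment $485.61.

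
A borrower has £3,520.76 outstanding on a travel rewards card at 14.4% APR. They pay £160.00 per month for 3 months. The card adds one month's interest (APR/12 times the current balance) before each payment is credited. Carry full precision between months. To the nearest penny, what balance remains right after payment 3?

Monthly rate r = 14.4%/12 = 1.2% = 0.012.
Each month: B ← B·(1+r) − £160.00.
Month 1: interest £42.25; balance after payment £3,403.01.
Month 2: interest £40.84; balance after payment £3,283.85.
Month 3: interest £39.41; balance after payment £3,163.25.

£3,163.25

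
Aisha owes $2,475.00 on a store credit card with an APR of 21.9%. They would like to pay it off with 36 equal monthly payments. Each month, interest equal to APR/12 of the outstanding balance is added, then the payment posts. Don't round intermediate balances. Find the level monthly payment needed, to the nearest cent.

Monthly rate r = 21.9%/12 = 1.825% = 0.01825.
Level-payment amortization: P = B₀·r / (1 − (1+r)^(−n)) = 2475.00·0.01825 / (1 − 1.01825^(−36)).
Denominator 1 − (1+r)^(−36) = 0.478516076.
P = 45.1687 / 0.478516076 ≈ 94.39.

$94.39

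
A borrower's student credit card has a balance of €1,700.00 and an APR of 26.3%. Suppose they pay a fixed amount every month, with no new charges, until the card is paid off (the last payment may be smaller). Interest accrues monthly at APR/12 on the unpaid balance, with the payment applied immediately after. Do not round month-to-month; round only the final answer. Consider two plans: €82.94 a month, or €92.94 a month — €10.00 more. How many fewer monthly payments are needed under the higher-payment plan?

4 fewer payments

Monthly rate r = 26.3%/12 = 2.19167% = 0.0219167.
At €82.94/mo: n = ⌈−ln(1 − rB₀/P)/ln(1+r)⌉ = 28 payments (last €42.54); total interest = total paid − €1,700.00 = €581.92.
At €92.94/mo: 24 payments (last €58.81); total interest €496.43.
Payments saved = 28 − 24 = 4.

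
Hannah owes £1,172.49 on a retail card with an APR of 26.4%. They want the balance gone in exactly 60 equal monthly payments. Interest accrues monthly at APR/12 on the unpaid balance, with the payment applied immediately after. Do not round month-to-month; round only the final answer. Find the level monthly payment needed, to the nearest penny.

Monthly rate r = 26.4%/12 = 2.2% = 0.022.
Level-payment amortization: P = B₀·r / (1 − (1+r)^(−n)) = 1172.49·0.022 / (1 − 1.022^(−60)).
Denominator 1 − (1+r)^(−60) = 0.729014376.
P = 25.7948 / 0.729014376 ≈ 35.38.

£35.38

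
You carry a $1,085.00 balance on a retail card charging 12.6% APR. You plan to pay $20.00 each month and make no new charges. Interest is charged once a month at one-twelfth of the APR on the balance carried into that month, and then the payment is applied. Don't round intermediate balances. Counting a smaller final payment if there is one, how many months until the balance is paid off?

81 months

Monthly rate r = 12.6%/12 = 1.05% = 0.0105.
Recurrence: B ← B·(1+r) − $20.00.
Month 1: interest $11.39; balance after payment $1,076.39.
Month 2: interest $11.30; balance after payment $1,067.69.
Closed form: n = −ln(1 − rB₀/P)/ln(1+r) = −ln(0.43038)/ln(1.0105) ≈ 80.716, so the balance reaches zero during payment 81.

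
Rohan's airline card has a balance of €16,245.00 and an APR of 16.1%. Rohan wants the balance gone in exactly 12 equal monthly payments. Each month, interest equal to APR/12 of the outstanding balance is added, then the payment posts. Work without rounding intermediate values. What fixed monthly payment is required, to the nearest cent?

€1,474.69

Monthly rate r = 16.1%/12 = 1.34167% = 0.0134167.
Level-payment amortization: P = B₀·r / (1 − (1+r)^(−n)) = 16245.00·0.0134167 / (1 − 1.01342^(−12)).
Denominator 1 − (1+r)^(−12) = 0.147796152.
P = 217.954 / 0.147796152 ≈ 1474.69.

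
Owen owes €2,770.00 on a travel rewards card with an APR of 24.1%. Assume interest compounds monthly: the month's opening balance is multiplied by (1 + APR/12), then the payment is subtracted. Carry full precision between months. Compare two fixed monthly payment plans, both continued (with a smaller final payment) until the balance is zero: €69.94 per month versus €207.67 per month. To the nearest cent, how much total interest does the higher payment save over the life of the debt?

Monthly rate r = 24.1%/12 = 2.00833% = 0.0200833.
At €69.94/mo: n = ⌈−ln(1 − rB₀/P)/ln(1+r)⌉ = 80 payments (last €55.95); total interest = total paid − €2,770.00 = €2,811.21.
At €207.67/mo: 16 payments (last €141.93); total interest €486.98.
Interest saved = €2,811.21 − €486.98 = €2,324.23.

€2,324.23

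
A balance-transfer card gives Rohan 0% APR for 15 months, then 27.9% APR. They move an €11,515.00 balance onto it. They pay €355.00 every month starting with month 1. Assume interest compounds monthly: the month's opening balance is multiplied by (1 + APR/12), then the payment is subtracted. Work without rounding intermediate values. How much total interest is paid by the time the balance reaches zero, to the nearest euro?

Promo months 1–15 at r₀ = 0%/12 = 0; months 16+ at r₁ = 27.9%/12 = 0.02325.
After month 15 (no interest yet): B = €11,515.00 − 15·€355.00 = €6,190.00.
Then at r₁ with €355.00/mo: n₂ = −ln(1 − r₁·B/P)/ln(1+r₁) ≈ 22.62 → 23 more payments.
Total paid = 37·€355.00 + €220.67 = €13,355.67; interest = €13,355.67 − €11,515.00 = €1,840.67.

€1,841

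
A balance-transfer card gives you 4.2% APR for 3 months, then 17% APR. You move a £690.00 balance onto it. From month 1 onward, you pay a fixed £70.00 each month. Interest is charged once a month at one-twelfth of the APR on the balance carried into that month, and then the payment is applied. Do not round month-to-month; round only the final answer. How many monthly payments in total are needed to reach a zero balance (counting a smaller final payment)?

11 months

Promo months 1–3 at r₀ = 4.2%/12 = 0.0035; months 4+ at r₁ = 17%/12 = 0.0141667.
After month 3: iterate B ← B·(1+r₀) − £70.00 for 3 months → £486.53.
Then at r₁ with £70.00/mo: n₂ = −ln(1 − r₁·B/P)/ln(1+r₁) ≈ 7.37 → 8 more payments.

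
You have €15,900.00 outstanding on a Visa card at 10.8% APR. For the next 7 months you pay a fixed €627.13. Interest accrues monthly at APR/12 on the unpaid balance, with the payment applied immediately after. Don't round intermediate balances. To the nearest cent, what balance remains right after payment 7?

Monthly rate r = 10.8%/12 = 0.9% = 0.009.
Each month: B ← B·(1+r) − €627.13.
Month 1: interest €143.10; balance after payment €15,415.97.
Month 2: interest €138.74; balance after payment €14,927.58.
Month 3: interest €134.35; balance after payment €14,434.80.
Month 4: interest €129.91; balance after payment €13,937.59.
Month 5: interest €125.44; balance after payment €13,435.89.
Month 6: interest €120.92; balance after payment €12,929.69.
Month 7: interest €116.37; balance after payment €12,418.92.

€12,418.92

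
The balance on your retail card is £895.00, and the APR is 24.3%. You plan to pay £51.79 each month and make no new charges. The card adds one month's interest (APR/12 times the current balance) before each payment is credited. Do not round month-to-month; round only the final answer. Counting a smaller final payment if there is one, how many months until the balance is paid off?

Monthly rate r = 24.3%/12 = 2.025% = 0.02025.
Recurrence: B ← B·(1+r) − £51.79.
Month 1: interest £18.12; balance after payment £861.33.
Month 2: interest £17.44; balance after payment £826.99.
Closed form: n = −ln(1 − rB₀/P)/ln(1+r) = −ln(0.65005)/ln(1.02025) ≈ 21.484, so the balance reaches zero during payment 22.

22 payments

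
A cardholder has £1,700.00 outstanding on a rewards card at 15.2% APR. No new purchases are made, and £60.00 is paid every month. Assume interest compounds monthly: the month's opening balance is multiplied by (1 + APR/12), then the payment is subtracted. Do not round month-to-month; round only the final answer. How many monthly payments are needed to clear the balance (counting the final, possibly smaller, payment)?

36 months

Monthly rate r = 15.2%/12 = 1.26667% = 0.0126667.
Recurrence: B ← B·(1+r) − £60.00.
Month 1: interest £21.53; balance after payment £1,661.53.
Month 2: interest £21.05; balance after payment £1,622.58.
Closed form: n = −ln(1 − rB₀/P)/ln(1+r) = −ln(0.64111)/ln(1.01267) ≈ 35.318, so the balance reaches zero during payment 36.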